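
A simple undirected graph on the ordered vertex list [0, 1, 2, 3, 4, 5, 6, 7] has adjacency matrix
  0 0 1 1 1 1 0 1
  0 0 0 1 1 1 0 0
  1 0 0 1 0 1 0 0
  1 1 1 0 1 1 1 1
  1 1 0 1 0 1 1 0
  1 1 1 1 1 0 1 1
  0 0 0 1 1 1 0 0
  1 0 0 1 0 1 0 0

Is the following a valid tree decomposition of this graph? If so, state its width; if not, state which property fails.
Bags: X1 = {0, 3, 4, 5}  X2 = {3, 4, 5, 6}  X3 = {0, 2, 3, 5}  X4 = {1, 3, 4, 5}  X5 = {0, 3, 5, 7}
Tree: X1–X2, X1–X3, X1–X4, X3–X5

Yes; width 3.

Vertex coverage: the bags together contain {0, 1, 2, 3, 4, 5, 6, 7}, the full vertex set. Edge coverage: each edge of G has both endpoints in at least one bag. Running intersection: for every vertex, the bags containing it form a connected subtree. All three properties hold, so this is a valid tree decomposition of width max|bag| − 1 = 3, and hence tw(G) ≤ 3.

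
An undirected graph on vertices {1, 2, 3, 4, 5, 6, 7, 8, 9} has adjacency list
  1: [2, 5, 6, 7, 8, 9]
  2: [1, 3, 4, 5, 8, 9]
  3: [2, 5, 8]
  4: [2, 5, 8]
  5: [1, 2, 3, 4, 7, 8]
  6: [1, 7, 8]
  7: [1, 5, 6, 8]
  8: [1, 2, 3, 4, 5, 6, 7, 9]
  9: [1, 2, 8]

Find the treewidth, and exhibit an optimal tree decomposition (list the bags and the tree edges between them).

Treewidth 3.
One optimal decomposition is:
Bags: B1 = {1, 2, 5, 8}  B2 = {1, 2, 8, 9}  B3 = {2, 4, 5, 8}  B4 = {1, 5, 7, 8}  B5 = {1, 6, 7, 8}  B6 = {2, 3, 5, 8}
Tree: B1–B2, B1–B3, B1–B4, B4–B5, B3–B6

The largest bag has 4 vertices, giving width 3; this decomposition certifies tw(G) ≤ 3. On the other hand G contains the 4-clique {1, 2, 8, 9}. A clique must lie in a single bag of any decomposition, so no decomposition can have width below 3. Hence tw(G) = 3 exactly.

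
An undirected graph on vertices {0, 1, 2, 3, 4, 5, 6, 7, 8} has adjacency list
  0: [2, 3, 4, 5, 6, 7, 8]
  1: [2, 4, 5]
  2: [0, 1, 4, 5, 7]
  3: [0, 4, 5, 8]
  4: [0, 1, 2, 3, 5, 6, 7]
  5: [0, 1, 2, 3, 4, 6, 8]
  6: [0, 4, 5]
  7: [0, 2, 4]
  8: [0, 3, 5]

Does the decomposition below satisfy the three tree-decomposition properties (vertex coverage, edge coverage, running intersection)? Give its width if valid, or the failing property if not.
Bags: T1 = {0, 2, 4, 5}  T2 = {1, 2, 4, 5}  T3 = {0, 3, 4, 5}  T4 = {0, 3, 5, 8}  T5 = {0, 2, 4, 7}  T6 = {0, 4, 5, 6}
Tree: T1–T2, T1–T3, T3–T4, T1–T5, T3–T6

Yes; width 3.

Checking the three conditions: (i) the bags cover all of {0, 1, 2, 3, 4, 5, 6, 7, 8}; (ii) for each edge, some bag contains both endpoints; (iii) the bags containing any fixed vertex form a subtree. All hold, so the decomposition is valid with width 4 − 1 = 3.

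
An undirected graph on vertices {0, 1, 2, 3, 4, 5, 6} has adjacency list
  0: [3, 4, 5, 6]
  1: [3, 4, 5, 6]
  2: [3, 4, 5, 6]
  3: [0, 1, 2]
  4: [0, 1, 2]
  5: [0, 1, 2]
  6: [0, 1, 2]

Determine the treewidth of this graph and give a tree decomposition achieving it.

Treewidth 3.
One such decomposition:
Bags: B1 = {0, 1, 2, 4}  B2 = {0, 1, 2, 3}  B3 = {0, 1, 2, 5}  B4 = {0, 1, 2, 6}
Tree: B1–B2, B2–B3, B3–B4

Each bag holds 4 vertices, so the decomposition has width 3, which upper-bounds the treewidth. For the lower bound: the 4 vertex sets {0,4}, {2,3}, {1}, {5} are disjoint, each induces a connected subgraph, and every pair is joined by at least one edge of G. Contracting each set to a single vertex therefore yields K_{4} as a minor, and since treewidth is minor-monotone, tw(G) ≥ tw(K_{4}) = 3. The upper and lower bounds meet at 3, so that is the treewidth.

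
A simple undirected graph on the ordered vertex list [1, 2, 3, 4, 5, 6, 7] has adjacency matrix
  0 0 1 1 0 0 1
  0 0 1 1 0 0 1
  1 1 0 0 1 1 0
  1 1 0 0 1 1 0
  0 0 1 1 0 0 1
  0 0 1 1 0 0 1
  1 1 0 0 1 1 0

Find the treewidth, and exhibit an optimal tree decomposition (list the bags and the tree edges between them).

Every bag has size at most 4, so the width is 4 − 1 = 3 and tw(G) ≤ 3. For the lower bound: the 4 vertex sets {4,5}, {2,7}, {3}, {1} are disjoint, each induces a connected subgraph, and every pair is joined by at least one edge of G. Contracting each set to a single vertex therefore yields K_{4} as a minor, and since treewidth is minor-monotone, tw(G) ≥ tw(K_{4}) = 3. Therefore the treewidth is 3.

Treewidth 3.
One such decomposition:
Bags: B1 = {3, 4, 5, 7}  B2 = {2, 3, 4, 7}  B3 = {1, 3, 4, 7}  B4 = {3, 4, 6, 7}
Tree: B1–B2, B2–B3, B3–B4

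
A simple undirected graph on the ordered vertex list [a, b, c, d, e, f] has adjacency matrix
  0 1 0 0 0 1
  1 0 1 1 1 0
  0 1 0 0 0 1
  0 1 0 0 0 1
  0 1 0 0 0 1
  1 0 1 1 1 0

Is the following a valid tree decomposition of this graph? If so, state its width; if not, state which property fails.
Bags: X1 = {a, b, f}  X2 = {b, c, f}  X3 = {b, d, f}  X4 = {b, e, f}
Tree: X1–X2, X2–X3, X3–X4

Yes; width 2.

Checking the three conditions: (i) the bags cover all of {a, b, c, d, e, f}; (ii) for each edge, some bag contains both endpoints; (iii) the bags containing any fixed vertex form a subtree. All hold, so the decomposition is valid with width 3 − 1 = 2.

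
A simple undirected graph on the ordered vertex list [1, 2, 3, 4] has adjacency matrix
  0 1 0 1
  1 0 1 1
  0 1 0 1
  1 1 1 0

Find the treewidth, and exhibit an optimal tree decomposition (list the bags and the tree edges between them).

Treewidth 2.
One such decomposition:
Bags: B1 = {2, 3, 4}  B2 = {1, 2, 4}
Tree: B1–B2

Each bag holds 3 vertices, so the decomposition has width 2, which upper-bounds the treewidth. For the lower bound, the 3 vertices {1, 2, 4} are pairwise adjacent, and any tree decomposition puts a clique entirely inside one bag — forcing width ≥ 2. Therefore the treewidth is 2.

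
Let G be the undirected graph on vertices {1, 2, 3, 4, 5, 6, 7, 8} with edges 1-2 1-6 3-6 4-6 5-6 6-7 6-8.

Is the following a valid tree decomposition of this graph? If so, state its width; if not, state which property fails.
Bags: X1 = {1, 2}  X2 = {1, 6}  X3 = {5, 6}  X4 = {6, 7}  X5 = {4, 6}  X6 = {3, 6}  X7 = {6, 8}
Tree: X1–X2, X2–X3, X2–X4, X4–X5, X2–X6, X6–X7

Every vertex of G appears in some bag (union = {1, 2, 3, 4, 5, 6, 7, 8}); every edge is covered by a bag; and for each vertex v the set of bags containing v is connected in the bag tree. The decomposition is therefore valid. The largest bag has 2 vertices, so the width is 1.

Yes; width 1.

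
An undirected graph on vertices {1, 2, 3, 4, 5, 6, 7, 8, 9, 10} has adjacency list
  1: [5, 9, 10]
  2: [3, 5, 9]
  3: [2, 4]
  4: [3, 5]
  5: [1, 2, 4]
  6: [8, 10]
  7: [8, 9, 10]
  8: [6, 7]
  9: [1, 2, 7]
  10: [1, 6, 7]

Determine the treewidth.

A width-2 tree decomposition is:
Bags: B1 = {3, 4, 5}  B2 = {2, 3, 5}  B3 = {1, 2, 5}  B4 = {1, 2, 9}  B5 = {1, 9, 10}  B6 = {7, 9, 10}  B7 = {6, 7, 10}  B8 = {6, 7, 8}
Tree: B1–B2, B2–B3, B3–B4, B4–B5, B5–B6, B6–B7, B7–B8
The largest bag has 3 vertices, giving width 2; this decomposition certifies tw(G) ≤ 2. For the lower bound, G contains the cycle 4–3–2–5–4, so G is not a forest; only forests have treewidth ≤ 1, hence tw(G) ≥ 2. The upper and lower bounds meet at 2, so that is the treewidth.

2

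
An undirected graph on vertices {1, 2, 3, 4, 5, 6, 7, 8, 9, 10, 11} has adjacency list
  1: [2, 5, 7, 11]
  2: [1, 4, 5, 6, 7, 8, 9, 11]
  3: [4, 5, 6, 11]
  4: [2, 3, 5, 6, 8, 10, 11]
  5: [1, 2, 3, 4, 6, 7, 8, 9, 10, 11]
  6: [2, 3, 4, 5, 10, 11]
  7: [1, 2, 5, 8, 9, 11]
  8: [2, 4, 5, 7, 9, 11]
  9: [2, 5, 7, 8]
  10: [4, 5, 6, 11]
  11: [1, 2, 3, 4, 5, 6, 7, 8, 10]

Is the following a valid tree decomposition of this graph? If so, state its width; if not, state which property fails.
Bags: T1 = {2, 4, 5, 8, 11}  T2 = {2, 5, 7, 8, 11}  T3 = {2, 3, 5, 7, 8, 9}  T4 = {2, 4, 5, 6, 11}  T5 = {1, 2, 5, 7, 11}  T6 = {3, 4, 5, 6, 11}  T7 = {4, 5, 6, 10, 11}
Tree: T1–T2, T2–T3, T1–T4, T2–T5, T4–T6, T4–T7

No — bags containing vertex 3 are not connected in the tree.

A tree decomposition must satisfy three properties: every vertex lies in some bag; for every edge, both endpoints lie together in some bag; and for every vertex, the bags containing it form a connected subtree. Here bags containing vertex 3 are not connected in the tree, so the decomposition is invalid.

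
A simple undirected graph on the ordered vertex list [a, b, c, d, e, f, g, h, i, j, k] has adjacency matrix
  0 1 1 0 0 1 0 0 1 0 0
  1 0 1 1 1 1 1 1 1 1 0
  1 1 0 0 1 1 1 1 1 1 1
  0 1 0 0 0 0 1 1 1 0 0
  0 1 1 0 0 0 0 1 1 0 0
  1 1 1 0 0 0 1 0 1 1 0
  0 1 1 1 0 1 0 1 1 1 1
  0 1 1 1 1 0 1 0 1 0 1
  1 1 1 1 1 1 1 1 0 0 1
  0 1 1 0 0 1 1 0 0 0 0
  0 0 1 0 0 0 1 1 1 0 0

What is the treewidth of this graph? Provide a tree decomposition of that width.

Treewidth 4.
One such decomposition:
Bags: B1 = {b, c, f, g, i}  B2 = {b, c, g, h, i}  B3 = {b, c, f, g, j}  B4 = {a, b, c, f, i}  B5 = {b, c, e, h, i}  B6 = {c, g, h, i, k}  B7 = {b, d, g, h, i}
Tree: B1–B2, B1–B3, B1–B4, B2–B5, B2–B6, B2–B7

Each bag holds 5 vertices, so the decomposition has width 4, which upper-bounds the treewidth. On the other hand G contains the 5-clique {c, g, h, i, k}. A clique must lie in a single bag of any decomposition, so no decomposition can have width below 4. Combining the bounds, tw(G) = 4.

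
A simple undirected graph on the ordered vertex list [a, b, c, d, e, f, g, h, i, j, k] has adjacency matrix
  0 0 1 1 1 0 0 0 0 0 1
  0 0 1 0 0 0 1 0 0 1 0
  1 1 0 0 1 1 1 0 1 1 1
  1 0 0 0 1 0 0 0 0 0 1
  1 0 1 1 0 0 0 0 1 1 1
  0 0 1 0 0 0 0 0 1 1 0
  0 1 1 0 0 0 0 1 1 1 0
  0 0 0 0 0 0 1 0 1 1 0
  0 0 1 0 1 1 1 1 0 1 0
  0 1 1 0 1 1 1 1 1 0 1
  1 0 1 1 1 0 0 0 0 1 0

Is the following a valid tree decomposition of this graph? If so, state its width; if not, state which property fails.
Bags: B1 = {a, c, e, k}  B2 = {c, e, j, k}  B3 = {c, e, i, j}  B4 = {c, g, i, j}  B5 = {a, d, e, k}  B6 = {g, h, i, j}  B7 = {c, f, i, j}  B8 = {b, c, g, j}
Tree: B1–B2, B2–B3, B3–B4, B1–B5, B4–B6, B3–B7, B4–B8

Yes; width 3.

Every vertex of G appears in some bag (union = {a, b, c, d, e, f, g, h, i, j, k}); every edge is covered by a bag; and for each vertex v the set of bags containing v is connected in the bag tree. The decomposition is therefore valid. The largest bag has 4 vertices, so the width is 3.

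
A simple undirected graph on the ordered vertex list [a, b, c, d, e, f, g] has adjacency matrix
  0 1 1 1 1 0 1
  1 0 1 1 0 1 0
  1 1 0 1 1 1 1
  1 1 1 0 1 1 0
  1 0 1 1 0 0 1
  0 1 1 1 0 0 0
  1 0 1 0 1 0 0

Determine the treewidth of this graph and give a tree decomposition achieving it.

Each bag holds 4 vertices, so the decomposition has width 3, which upper-bounds the treewidth. On the other hand G contains the 4-clique {b, c, d, f}. A clique must lie in a single bag of any decomposition, so no decomposition can have width below 3. Combining the bounds, tw(G) = 3.

Treewidth 3.
One optimal decomposition is:
Bags: B1 = {a, c, d, e}  B2 = {a, b, c, d}  B3 = {a, c, e, g}  B4 = {b, c, d, f}
Tree: B1–B2, B1–B3, B2–B4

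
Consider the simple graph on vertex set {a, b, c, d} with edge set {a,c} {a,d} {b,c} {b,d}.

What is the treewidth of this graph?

2

A width-2 tree decomposition is:
Bags: B1 = {b, c, d}  B2 = {a, c, d}
Tree: B1–B2
Each bag holds 3 vertices, so the decomposition has width 2, which upper-bounds the treewidth. The edges d–b–c–a–d form a cycle, so G is not a tree and its treewidth is at least 2. Hence tw(G) = 2 exactly.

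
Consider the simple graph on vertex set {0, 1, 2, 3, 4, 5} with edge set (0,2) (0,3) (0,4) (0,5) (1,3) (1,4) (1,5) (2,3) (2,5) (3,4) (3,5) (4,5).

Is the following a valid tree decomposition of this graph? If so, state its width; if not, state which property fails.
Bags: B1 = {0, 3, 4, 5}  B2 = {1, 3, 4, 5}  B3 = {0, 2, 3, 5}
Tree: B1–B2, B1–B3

Yes; width 3.

Vertex coverage: the bags together contain {0, 1, 2, 3, 4, 5}, the full vertex set. Edge coverage: each edge of G has both endpoints in at least one bag. Running intersection: for every vertex, the bags containing it form a connected subtree. All three properties hold, so this is a valid tree decomposition of width max|bag| − 1 = 3, and hence tw(G) ≤ 3.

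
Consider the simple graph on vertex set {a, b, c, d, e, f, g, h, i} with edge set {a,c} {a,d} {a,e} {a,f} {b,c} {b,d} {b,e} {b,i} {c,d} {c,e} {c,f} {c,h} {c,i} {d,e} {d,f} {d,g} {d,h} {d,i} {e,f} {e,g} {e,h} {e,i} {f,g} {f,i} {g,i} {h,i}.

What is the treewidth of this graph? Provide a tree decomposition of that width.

Treewidth 4.
One optimal decomposition is:
Bags: B1 = {c, d, e, f, i}  B2 = {d, e, f, g, i}  B3 = {c, d, e, h, i}  B4 = {b, c, d, e, i}  B5 = {a, c, d, e, f}
Tree: B1–B2, B1–B3, B3–B4, B1–B5

The largest bag has 5 vertices, giving width 4; this decomposition certifies tw(G) ≤ 4. Conversely, {a, c, d, e, f} is a clique of size 5, and the vertices of any clique must share a bag in every tree decomposition; so some bag has ≥ 5 vertices and tw(G) ≥ 4. The upper and lower bounds meet at 4, so that is the treewidth.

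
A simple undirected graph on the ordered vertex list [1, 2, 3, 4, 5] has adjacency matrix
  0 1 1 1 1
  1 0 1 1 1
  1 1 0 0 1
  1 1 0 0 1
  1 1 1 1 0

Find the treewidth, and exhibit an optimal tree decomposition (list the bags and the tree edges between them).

Every bag has size at most 4, so the width is 4 − 1 = 3 and tw(G) ≤ 3. For the lower bound, the 4 vertices {1, 2, 3, 5} are pairwise adjacent, and any tree decomposition puts a clique entirely inside one bag — forcing width ≥ 3. Combining the bounds, tw(G) = 3.

Treewidth 3.
One optimal decomposition is:
Bags: B1 = {1, 2, 3, 5}  B2 = {1, 2, 4, 5}
Tree: B1–B2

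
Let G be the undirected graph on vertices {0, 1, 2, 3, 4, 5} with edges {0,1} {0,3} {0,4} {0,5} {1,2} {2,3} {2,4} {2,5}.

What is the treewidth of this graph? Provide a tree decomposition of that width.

Treewidth 2.
One such decomposition:
Bags: B1 = {0, 2, 3}  B2 = {0, 2, 4}  B3 = {0, 1, 2}  B4 = {0, 2, 5}
Tree: B1–B2, B2–B3, B3–B4

Every bag has size at most 3, so the width is 3 − 1 = 2 and tw(G) ≤ 2. For the lower bound, G contains the cycle 3–0–4–2–3, so G is not a forest; only forests have treewidth ≤ 1, hence tw(G) ≥ 2. Hence tw(G) = 2 exactly.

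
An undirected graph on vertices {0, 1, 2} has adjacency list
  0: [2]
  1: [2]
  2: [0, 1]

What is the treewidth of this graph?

A width-1 tree decomposition is:
Bags: B1 = {1, 2}  B2 = {0, 2}
Tree: B1–B2
The largest bag has 2 vertices, giving width 1; this decomposition certifies tw(G) ≤ 1. Any graph with an edge has treewidth ≥ 1, and G has the edge 2–1. The upper and lower bounds meet at 1, so that is the treewidth.

1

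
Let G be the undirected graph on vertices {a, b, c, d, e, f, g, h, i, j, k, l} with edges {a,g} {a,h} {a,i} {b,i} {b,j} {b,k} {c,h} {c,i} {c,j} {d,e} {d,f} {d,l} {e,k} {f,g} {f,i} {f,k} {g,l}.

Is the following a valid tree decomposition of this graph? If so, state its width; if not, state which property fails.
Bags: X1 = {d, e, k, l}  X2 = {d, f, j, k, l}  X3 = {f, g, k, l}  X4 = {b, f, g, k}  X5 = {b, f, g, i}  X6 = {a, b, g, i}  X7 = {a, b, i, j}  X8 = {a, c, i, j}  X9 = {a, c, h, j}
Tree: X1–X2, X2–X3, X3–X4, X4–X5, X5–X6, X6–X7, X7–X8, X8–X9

No — bags containing vertex j are not connected in the tree.

A tree decomposition must satisfy three properties: every vertex lies in some bag; for every edge, both endpoints lie together in some bag; and for every vertex, the bags containing it form a connected subtree. Here bags containing vertex j are not connected in the tree, so the decomposition is invalid.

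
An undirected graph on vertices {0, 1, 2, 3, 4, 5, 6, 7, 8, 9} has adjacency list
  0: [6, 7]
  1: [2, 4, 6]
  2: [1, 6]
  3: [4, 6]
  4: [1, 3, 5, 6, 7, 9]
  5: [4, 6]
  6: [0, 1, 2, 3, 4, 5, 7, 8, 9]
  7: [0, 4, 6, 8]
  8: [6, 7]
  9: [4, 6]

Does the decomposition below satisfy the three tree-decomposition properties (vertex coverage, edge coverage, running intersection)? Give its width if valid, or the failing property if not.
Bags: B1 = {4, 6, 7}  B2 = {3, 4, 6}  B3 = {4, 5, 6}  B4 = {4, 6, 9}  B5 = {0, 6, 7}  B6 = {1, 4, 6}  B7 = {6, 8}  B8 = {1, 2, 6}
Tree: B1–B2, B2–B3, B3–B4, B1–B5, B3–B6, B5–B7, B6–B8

A tree decomposition must satisfy three properties: every vertex lies in some bag; for every edge, both endpoints lie together in some bag; and for every vertex, the bags containing it form a connected subtree. Here edge (7,8) lies in no bag, so the decomposition is invalid.

No — edge (7,8) lies in no bag.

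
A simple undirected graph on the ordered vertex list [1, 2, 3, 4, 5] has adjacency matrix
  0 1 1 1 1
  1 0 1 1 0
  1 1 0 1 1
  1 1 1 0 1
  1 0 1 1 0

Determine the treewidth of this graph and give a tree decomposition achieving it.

Each bag holds 4 vertices, so the decomposition has width 3, which upper-bounds the treewidth. Conversely, {1, 2, 3, 4} is a clique of size 4, and the vertices of any clique must share a bag in every tree decomposition; so some bag has ≥ 4 vertices and tw(G) ≥ 3. Combining the bounds, tw(G) = 3.

Treewidth 3.
One such decomposition:
Bags: B1 = {1, 3, 4, 5}  B2 = {1, 2, 3, 4}
Tree: B1–B2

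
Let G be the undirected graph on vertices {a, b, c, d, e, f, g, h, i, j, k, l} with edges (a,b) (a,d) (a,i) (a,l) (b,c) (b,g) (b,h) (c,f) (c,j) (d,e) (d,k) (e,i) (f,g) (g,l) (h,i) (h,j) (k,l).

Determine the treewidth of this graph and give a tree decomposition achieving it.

Treewidth 3.
One optimal decomposition is:
Bags: B1 = {c, f, g, j}  B2 = {b, c, g, j}  B3 = {b, g, h, j}  B4 = {b, g, h, l}  B5 = {a, b, h, l}  B6 = {a, h, i, l}  B7 = {a, i, k, l}  B8 = {a, d, i, k}  B9 = {d, e, i, k}
Tree: B1–B2, B2–B3, B3–B4, B4–B5, B5–B6, B6–B7, B7–B8, B8–B9

Each bag holds 4 vertices, so the decomposition has width 3, which upper-bounds the treewidth. For the lower bound: the 4 vertex sets {c,f,j}, {g}, {b}, {a,h,i,l} are disjoint, each induces a connected subgraph, and every pair is joined by at least one edge of G. Contracting each set to a single vertex therefore yields K_{4} as a minor, and since treewidth is minor-monotone, tw(G) ≥ tw(K_{4}) = 3. The upper and lower bounds meet at 3, so that is the treewidth.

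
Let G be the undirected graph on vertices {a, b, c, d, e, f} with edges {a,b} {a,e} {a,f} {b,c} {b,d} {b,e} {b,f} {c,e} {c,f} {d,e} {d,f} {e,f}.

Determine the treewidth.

3

A width-3 tree decomposition is:
Bags: B1 = {b, c, e, f}  B2 = {a, b, e, f}  B3 = {b, d, e, f}
Tree: B1–B2, B1–B3
Each bag holds 4 vertices, so the decomposition has width 3, which upper-bounds the treewidth. Conversely, {b, d, e, f} is a clique of size 4, and the vertices of any clique must share a bag in every tree decomposition; so some bag has ≥ 4 vertices and tw(G) ≥ 3. Hence tw(G) = 3 exactly.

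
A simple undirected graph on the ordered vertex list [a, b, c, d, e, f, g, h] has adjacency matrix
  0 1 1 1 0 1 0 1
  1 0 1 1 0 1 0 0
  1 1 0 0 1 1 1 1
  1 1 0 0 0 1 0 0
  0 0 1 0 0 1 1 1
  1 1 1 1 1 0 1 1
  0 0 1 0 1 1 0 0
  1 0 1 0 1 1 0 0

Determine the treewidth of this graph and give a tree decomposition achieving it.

Treewidth 3.
One such decomposition:
Bags: B1 = {a, c, f, h}  B2 = {c, e, f, h}  B3 = {a, b, c, f}  B4 = {c, e, f, g}  B5 = {a, b, d, f}
Tree: B1–B2, B1–B3, B2–B4, B3–B5

Each bag holds 4 vertices, so the decomposition has width 3, which upper-bounds the treewidth. Conversely, {a, b, d, f} is a clique of size 4, and the vertices of any clique must share a bag in every tree decomposition; so some bag has ≥ 4 vertices and tw(G) ≥ 3. Combining the bounds, tw(G) = 3.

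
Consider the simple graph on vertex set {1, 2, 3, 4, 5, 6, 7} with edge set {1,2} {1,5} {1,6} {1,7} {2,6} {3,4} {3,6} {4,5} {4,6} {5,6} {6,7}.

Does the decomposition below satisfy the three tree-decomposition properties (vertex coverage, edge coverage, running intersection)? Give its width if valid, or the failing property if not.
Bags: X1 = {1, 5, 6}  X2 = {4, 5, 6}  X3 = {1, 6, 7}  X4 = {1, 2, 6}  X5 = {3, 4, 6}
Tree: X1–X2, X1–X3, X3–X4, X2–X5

Checking the three conditions: (i) the bags cover all of {1, 2, 3, 4, 5, 6, 7}; (ii) for each edge, some bag contains both endpoints; (iii) the bags containing any fixed vertex form a subtree. All hold, so the decomposition is valid with width 3 − 1 = 2.

Yes; width 2.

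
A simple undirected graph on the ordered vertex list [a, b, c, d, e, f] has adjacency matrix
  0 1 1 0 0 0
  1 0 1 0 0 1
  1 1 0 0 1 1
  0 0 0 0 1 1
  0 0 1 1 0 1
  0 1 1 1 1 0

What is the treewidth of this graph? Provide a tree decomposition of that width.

Treewidth 2.
One such decomposition:
Bags: B1 = {b, c, f}  B2 = {a, b, c}  B3 = {c, e, f}  B4 = {d, e, f}
Tree: B1–B2, B1–B3, B3–B4

The largest bag has 3 vertices, giving width 2; this decomposition certifies tw(G) ≤ 2. On the other hand G contains the 3-clique {d, e, f}. A clique must lie in a single bag of any decomposition, so no decomposition can have width below 2. Therefore the treewidth is 2.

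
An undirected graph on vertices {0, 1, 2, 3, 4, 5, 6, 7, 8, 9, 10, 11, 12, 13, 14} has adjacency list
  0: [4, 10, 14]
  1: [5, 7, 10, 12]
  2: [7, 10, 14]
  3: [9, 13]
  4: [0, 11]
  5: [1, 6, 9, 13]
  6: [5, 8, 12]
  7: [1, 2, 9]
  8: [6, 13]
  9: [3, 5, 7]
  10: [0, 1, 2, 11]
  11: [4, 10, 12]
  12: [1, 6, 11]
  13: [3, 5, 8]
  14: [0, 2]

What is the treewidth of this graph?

A width-3 tree decomposition is:
Bags: B1 = {3, 6, 8, 13}  B2 = {3, 5, 6, 13}  B3 = {3, 5, 6, 9}  B4 = {5, 6, 9, 12}  B5 = {1, 5, 9, 12}  B6 = {1, 7, 9, 12}  B7 = {1, 7, 11, 12}  B8 = {1, 7, 10, 11}  B9 = {2, 7, 10, 11}  B10 = {2, 4, 10, 11}  B11 = {0, 2, 4, 10}  B12 = {0, 2, 4, 14}
Tree: B1–B2, B2–B3, B3–B4, B4–B5, B5–B6, B6–B7, B7–B8, B8–B9, B9–B10, B10–B11, B11–B12
Every bag has size at most 4, so the width is 4 − 1 = 3 and tw(G) ≤ 3. For the lower bound: the 4 vertex sets {3,8,13}, {6}, {5}, {1,7,9,12} are disjoint, each induces a connected subgraph, and every pair is joined by at least one edge of G. Contracting each set to a single vertex therefore yields K_{4} as a minor, and since treewidth is minor-monotone, tw(G) ≥ tw(K_{4}) = 3. Hence tw(G) = 3 exactly.

3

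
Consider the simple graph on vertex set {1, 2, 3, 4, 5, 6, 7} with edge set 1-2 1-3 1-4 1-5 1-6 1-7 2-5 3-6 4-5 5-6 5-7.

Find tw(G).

2

A width-2 tree decomposition is:
Bags: B1 = {1, 5, 6}  B2 = {1, 3, 6}  B3 = {1, 5, 7}  B4 = {1, 4, 5}  B5 = {1, 2, 5}
Tree: B1–B2, B1–B3, B1–B4, B3–B5
The largest bag has 3 vertices, giving width 2; this decomposition certifies tw(G) ≤ 2. For the lower bound, the 3 vertices {1, 3, 6} are pairwise adjacent, and any tree decomposition puts a clique entirely inside one bag — forcing width ≥ 2. Combining the bounds, tw(G) = 2.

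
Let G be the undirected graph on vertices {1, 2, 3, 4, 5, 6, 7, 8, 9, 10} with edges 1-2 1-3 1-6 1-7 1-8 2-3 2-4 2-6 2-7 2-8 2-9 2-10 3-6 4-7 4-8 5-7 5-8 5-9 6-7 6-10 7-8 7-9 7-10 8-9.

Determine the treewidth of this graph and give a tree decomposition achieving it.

The largest bag has 4 vertices, giving width 3; this decomposition certifies tw(G) ≤ 3. On the other hand G contains the 4-clique {1, 2, 3, 6}. A clique must lie in a single bag of any decomposition, so no decomposition can have width below 3. Hence tw(G) = 3 exactly.

Treewidth 3.
Bags: B1 = {1, 2, 3, 6}  B2 = {1, 2, 6, 7}  B3 = {2, 6, 7, 10}  B4 = {1, 2, 7, 8}  B5 = {2, 7, 8, 9}  B6 = {5, 7, 8, 9}  B7 = {2, 4, 7, 8}
Tree: B1–B2, B2–B3, B2–B4, B4–B5, B5–B6, B5–B7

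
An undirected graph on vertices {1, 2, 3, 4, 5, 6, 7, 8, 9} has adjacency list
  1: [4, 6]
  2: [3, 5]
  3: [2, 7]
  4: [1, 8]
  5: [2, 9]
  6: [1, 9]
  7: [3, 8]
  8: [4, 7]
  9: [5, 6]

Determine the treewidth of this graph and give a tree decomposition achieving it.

Treewidth 2.
One optimal decomposition is:
Bags: B1 = {2, 5, 9}  B2 = {2, 6, 9}  B3 = {1, 2, 6}  B4 = {1, 2, 4}  B5 = {2, 4, 8}  B6 = {2, 7, 8}  B7 = {2, 3, 7}
Tree: B1–B2, B2–B3, B3–B4, B4–B5, B5–B6, B6–B7

The largest bag has 3 vertices, giving width 2; this decomposition certifies tw(G) ≤ 2. The edges 2–5–9–6–1–4–8–7–3–2 form a cycle, so G is not a tree and its treewidth is at least 2. The upper and lower bounds meet at 2, so that is the treewidth.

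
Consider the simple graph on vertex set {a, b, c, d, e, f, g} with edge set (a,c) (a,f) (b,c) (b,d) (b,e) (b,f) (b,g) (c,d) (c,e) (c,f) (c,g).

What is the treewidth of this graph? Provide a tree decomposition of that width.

Each bag holds 3 vertices, so the decomposition has width 2, which upper-bounds the treewidth. For the lower bound, the 3 vertices {a, c, f} are pairwise adjacent, and any tree decomposition puts a clique entirely inside one bag — forcing width ≥ 2. Therefore the treewidth is 2.

Treewidth 2.
One such decomposition:
Bags: B1 = {b, c, e}  B2 = {b, c, f}  B3 = {a, c, f}  B4 = {b, c, g}  B5 = {b, c, d}
Tree: B1–B2, B2–B3, B2–B4, B2–B5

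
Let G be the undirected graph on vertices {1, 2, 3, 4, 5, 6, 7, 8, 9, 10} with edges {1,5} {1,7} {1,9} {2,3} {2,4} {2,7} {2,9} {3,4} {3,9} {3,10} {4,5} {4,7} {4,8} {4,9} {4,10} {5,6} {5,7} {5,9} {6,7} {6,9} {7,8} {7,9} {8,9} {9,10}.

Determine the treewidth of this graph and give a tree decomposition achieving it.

Treewidth 3.
One optimal decomposition is:
Bags: B1 = {2, 3, 4, 9}  B2 = {2, 4, 7, 9}  B3 = {4, 5, 7, 9}  B4 = {3, 4, 9, 10}  B5 = {1, 5, 7, 9}  B6 = {4, 7, 8, 9}  B7 = {5, 6, 7, 9}
Tree: B1–B2, B2–B3, B1–B4, B3–B5, B2–B6, B5–B7

Each bag holds 4 vertices, so the decomposition has width 3, which upper-bounds the treewidth. For the lower bound, the 4 vertices {1, 5, 7, 9} are pairwise adjacent, and any tree decomposition puts a clique entirely inside one bag — forcing width ≥ 3. Hence tw(G) = 3 exactly.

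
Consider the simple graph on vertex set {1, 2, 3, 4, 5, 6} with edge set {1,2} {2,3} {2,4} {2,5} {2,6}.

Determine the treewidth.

A width-1 tree decomposition is:
Bags: B1 = {2, 3}  B2 = {2, 6}  B3 = {1, 2}  B4 = {2, 4}  B5 = {2, 5}
Tree: B1–B2, B1–B3, B1–B4, B1–B5
Each bag holds 2 vertices, so the decomposition has width 1, which upper-bounds the treewidth. Any graph with an edge has treewidth ≥ 1, and G has the edge 2–3. Therefore the treewidth is 1.

1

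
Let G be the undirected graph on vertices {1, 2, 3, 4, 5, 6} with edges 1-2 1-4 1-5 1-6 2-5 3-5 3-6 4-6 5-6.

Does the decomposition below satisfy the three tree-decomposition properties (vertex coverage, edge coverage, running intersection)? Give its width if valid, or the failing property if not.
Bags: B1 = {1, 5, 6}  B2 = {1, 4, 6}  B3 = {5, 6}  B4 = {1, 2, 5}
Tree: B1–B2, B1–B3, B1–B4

No — vertex 3 appears in no bag.

A tree decomposition must satisfy three properties: every vertex lies in some bag; for every edge, both endpoints lie together in some bag; and for every vertex, the bags containing it form a connected subtree. Here vertex 3 appears in no bag, so the decomposition is invalid.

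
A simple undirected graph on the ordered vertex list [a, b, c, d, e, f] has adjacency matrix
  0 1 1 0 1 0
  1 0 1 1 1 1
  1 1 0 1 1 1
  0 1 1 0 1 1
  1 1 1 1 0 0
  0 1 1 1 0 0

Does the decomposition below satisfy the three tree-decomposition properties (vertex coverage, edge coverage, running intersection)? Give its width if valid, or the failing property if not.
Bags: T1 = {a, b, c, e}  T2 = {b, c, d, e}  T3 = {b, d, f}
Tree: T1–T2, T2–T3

A tree decomposition must satisfy three properties: every vertex lies in some bag; for every edge, both endpoints lie together in some bag; and for every vertex, the bags containing it form a connected subtree. Here edge (c,f) lies in no bag, so the decomposition is invalid.

No — edge (c,f) lies in no bag.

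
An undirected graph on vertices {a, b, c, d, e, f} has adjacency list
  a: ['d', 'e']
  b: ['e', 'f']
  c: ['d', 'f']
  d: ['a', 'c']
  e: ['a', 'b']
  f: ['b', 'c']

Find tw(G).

2

A width-2 tree decomposition is:
Bags: B1 = {a, b, e}  B2 = {a, b, f}  B3 = {a, c, f}  B4 = {a, c, d}
Tree: B1–B2, B2–B3, B3–B4
Each bag holds 3 vertices, so the decomposition has width 2, which upper-bounds the treewidth. For the lower bound, G contains the cycle a–e–b–f–c–d–a, so G is not a forest; only forests have treewidth ≤ 1, hence tw(G) ≥ 2. Hence tw(G) = 2 exactly.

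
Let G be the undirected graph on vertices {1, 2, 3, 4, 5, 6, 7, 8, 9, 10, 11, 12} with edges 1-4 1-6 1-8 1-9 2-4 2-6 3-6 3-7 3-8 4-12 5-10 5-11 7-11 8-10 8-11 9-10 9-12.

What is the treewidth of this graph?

A width-3 tree decomposition is:
Bags: B1 = {3, 5, 7, 11}  B2 = {3, 5, 8, 11}  B3 = {3, 5, 8, 10}  B4 = {3, 6, 8, 10}  B5 = {1, 6, 8, 10}  B6 = {1, 6, 9, 10}  B7 = {1, 2, 6, 9}  B8 = {1, 2, 4, 9}  B9 = {2, 4, 9, 12}
Tree: B1–B2, B2–B3, B3–B4, B4–B5, B5–B6, B6–B7, B7–B8, B8–B9
The largest bag has 4 vertices, giving width 3; this decomposition certifies tw(G) ≤ 3. For the lower bound: the 4 vertex sets {5,7,11}, {3}, {8}, {1,6,9,10} are disjoint, each induces a connected subgraph, and every pair is joined by at least one edge of G. Contracting each set to a single vertex therefore yields K_{4} as a minor, and since treewidth is minor-monotone, tw(G) ≥ tw(K_{4}) = 3. Combining the bounds, tw(G) = 3.

3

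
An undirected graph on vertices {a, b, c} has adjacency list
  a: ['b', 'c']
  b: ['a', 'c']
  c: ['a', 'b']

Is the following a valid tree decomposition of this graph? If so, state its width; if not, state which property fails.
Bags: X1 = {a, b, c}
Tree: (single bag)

Checking the three conditions: (i) the bags cover all of {a, b, c}; (ii) for each edge, some bag contains both endpoints; (iii) the bags containing any fixed vertex form a subtree. All hold, so the decomposition is valid with width 3 − 1 = 2.

Yes; width 2.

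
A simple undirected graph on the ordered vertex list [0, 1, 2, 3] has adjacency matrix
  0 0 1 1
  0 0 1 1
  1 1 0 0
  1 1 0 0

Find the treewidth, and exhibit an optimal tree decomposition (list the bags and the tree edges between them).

Treewidth 2.
Bags: B1 = {0, 2, 3}  B2 = {1, 2, 3}
Tree: B1–B2

Each bag holds 3 vertices, so the decomposition has width 2, which upper-bounds the treewidth. The edges 3–0–2–1–3 form a cycle, so G is not a tree and its treewidth is at least 2. Combining the bounds, tw(G) = 2.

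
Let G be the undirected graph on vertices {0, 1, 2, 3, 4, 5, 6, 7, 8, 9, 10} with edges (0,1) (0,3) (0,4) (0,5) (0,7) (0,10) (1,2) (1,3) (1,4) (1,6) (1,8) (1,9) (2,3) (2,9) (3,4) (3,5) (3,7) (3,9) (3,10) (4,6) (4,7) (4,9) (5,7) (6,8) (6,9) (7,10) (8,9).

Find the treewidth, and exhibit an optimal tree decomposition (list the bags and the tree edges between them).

Treewidth 3.
One such decomposition:
Bags: B1 = {1, 3, 4, 9}  B2 = {0, 1, 3, 4}  B3 = {0, 3, 4, 7}  B4 = {1, 4, 6, 9}  B5 = {0, 3, 7, 10}  B6 = {1, 2, 3, 9}  B7 = {0, 3, 5, 7}  B8 = {1, 6, 8, 9}
Tree: B1–B2, B2–B3, B1–B4, B3–B5, B1–B6, B3–B7, B4–B8

Every bag has size at most 4, so the width is 4 − 1 = 3 and tw(G) ≤ 3. On the other hand G contains the 4-clique {1, 6, 8, 9}. A clique must lie in a single bag of any decomposition, so no decomposition can have width below 3. The upper and lower bounds meet at 3, so that is the treewidth.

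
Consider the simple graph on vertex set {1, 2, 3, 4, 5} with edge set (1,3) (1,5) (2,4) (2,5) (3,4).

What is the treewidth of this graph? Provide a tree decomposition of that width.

Treewidth 2.
One optimal decomposition is:
Bags: B1 = {2, 4, 5}  B2 = {3, 4, 5}  B3 = {1, 3, 5}
Tree: B1–B2, B2–B3

The largest bag has 3 vertices, giving width 2; this decomposition certifies tw(G) ≤ 2. Since 5–2–4–3–1–5 is a cycle in G, G is not acyclic. Forests are exactly the graphs of treewidth ≤ 1, so tw(G) ≥ 2. Hence tw(G) = 2 exactly.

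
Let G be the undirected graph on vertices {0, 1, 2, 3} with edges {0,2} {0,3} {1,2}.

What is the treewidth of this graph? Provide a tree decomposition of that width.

Every bag has size at most 2, so the width is 2 − 1 = 1 and tw(G) ≤ 1. G has an edge, so its treewidth is at least 1. Combining the bounds, tw(G) = 1.

Treewidth 1.
One optimal decomposition is:
Bags: B1 = {1, 2}  B2 = {0, 2}  B3 = {0, 3}
Tree: B1–B2, B2–B3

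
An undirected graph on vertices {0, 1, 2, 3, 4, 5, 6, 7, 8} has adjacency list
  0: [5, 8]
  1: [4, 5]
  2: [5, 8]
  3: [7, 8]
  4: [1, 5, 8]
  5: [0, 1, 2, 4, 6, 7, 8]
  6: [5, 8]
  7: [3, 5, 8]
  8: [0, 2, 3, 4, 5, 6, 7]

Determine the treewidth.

A width-2 tree decomposition is:
Bags: B1 = {5, 7, 8}  B2 = {5, 6, 8}  B3 = {2, 5, 8}  B4 = {0, 5, 8}  B5 = {4, 5, 8}  B6 = {3, 7, 8}  B7 = {1, 4, 5}
Tree: B1–B2, B2–B3, B3–B4, B2–B5, B1–B6, B5–B7
The largest bag has 3 vertices, giving width 2; this decomposition certifies tw(G) ≤ 2. On the other hand G contains the 3-clique {3, 7, 8}. A clique must lie in a single bag of any decomposition, so no decomposition can have width below 2. Combining the bounds, tw(G) = 2.

2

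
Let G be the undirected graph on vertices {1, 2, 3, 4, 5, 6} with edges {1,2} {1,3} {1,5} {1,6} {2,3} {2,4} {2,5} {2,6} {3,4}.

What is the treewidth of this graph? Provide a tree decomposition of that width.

Treewidth 2.
One optimal decomposition is:
Bags: B1 = {1, 2, 3}  B2 = {1, 2, 5}  B3 = {1, 2, 6}  B4 = {2, 3, 4}
Tree: B1–B2, B1–B3, B1–B4

Each bag holds 3 vertices, so the decomposition has width 2, which upper-bounds the treewidth. On the other hand G contains the 3-clique {1, 2, 3}. A clique must lie in a single bag of any decomposition, so no decomposition can have width below 2. Therefore the treewidth is 2.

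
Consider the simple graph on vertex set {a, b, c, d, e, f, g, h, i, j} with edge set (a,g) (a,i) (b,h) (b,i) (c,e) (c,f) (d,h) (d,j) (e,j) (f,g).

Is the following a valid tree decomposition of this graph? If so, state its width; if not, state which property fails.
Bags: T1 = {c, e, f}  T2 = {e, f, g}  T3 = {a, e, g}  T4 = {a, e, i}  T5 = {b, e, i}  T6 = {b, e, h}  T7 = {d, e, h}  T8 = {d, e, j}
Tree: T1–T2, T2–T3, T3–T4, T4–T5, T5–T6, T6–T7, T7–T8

Yes; width 2.

Checking the three conditions: (i) the bags cover all of {a, b, c, d, e, f, g, h, i, j}; (ii) for each edge, some bag contains both endpoints; (iii) the bags containing any fixed vertex form a subtree. All hold, so the decomposition is valid with width 3 − 1 = 2.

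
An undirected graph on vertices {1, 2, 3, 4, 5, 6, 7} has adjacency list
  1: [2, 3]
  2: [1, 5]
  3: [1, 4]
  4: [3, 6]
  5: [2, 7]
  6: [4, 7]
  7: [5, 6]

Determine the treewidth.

2

A width-2 tree decomposition is:
Bags: B1 = {1, 2, 5}  B2 = {1, 5, 7}  B3 = {1, 6, 7}  B4 = {1, 4, 6}  B5 = {1, 3, 4}
Tree: B1–B2, B2–B3, B3–B4, B4–B5
Each bag holds 3 vertices, so the decomposition has width 2, which upper-bounds the treewidth. The edges 1–2–5–7–6–4–3–1 form a cycle, so G is not a tree and its treewidth is at least 2. Therefore the treewidth is 2.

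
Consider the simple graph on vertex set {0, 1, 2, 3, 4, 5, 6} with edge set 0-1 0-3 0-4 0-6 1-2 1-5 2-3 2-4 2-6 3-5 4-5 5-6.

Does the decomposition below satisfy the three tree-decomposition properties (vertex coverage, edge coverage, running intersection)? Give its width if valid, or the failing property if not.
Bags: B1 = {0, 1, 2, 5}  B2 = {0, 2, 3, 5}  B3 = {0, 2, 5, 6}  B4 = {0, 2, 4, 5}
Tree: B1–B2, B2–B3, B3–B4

Checking the three conditions: (i) the bags cover all of {0, 1, 2, 3, 4, 5, 6}; (ii) for each edge, some bag contains both endpoints; (iii) the bags containing any fixed vertex form a subtree. All hold, so the decomposition is valid with width 4 − 1 = 3.

Yes; width 3.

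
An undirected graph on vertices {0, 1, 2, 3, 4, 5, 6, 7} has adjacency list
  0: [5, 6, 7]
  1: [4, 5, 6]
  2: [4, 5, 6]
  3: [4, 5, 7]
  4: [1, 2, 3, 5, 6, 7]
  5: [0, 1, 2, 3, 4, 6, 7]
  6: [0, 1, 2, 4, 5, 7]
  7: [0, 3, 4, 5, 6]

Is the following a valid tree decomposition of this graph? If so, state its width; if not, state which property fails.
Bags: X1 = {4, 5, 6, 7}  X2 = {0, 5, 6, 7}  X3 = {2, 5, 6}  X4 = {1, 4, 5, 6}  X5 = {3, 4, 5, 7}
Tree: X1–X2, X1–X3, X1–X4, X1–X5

No — edge (4,2) lies in no bag.

A tree decomposition must satisfy three properties: every vertex lies in some bag; for every edge, both endpoints lie together in some bag; and for every vertex, the bags containing it form a connected subtree. Here edge (4,2) lies in no bag, so the decomposition is invalid.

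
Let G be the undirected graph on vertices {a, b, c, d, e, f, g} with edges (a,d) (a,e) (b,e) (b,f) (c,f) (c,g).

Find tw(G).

A width-1 tree decomposition is:
Bags: B1 = {c, g}  B2 = {c, f}  B3 = {b, f}  B4 = {b, e}  B5 = {a, e}  B6 = {a, d}
Tree: B1–B2, B2–B3, B3–B4, B4–B5, B5–B6
Each bag holds 2 vertices, so the decomposition has width 1, which upper-bounds the treewidth. Since G has at least one edge (e.g. g–c), it is not an edgeless graph, so tw(G) ≥ 1. Hence tw(G) = 1 exactly.

1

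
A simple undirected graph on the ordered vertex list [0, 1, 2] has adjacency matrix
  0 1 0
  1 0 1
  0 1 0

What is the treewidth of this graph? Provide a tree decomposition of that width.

Treewidth 1.
One optimal decomposition is:
Bags: B1 = {0, 1}  B2 = {1, 2}
Tree: B1–B2

Each bag holds 2 vertices, so the decomposition has width 1, which upper-bounds the treewidth. Since G has at least one edge (e.g. 1–0), it is not an edgeless graph, so tw(G) ≥ 1. Hence tw(G) = 1 exactly.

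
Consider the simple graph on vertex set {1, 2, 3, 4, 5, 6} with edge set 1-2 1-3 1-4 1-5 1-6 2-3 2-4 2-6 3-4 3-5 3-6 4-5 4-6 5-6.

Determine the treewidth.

4

A width-4 tree decomposition is:
Bags: B1 = {1, 2, 3, 4, 6}  B2 = {1, 3, 4, 5, 6}
Tree: B1–B2
Each bag holds 5 vertices, so the decomposition has width 4, which upper-bounds the treewidth. On the other hand G contains the 5-clique {1, 2, 3, 4, 6}. A clique must lie in a single bag of any decomposition, so no decomposition can have width below 4. Hence tw(G) = 4 exactly.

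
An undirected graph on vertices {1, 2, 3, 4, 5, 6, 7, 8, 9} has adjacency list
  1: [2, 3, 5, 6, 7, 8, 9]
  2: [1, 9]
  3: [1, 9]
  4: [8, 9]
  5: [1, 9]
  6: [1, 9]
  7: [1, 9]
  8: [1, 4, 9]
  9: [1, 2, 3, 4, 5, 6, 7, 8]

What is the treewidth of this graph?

2

A width-2 tree decomposition is:
Bags: B1 = {1, 8, 9}  B2 = {1, 3, 9}  B3 = {1, 7, 9}  B4 = {1, 2, 9}  B5 = {1, 6, 9}  B6 = {1, 5, 9}  B7 = {4, 8, 9}
Tree: B1–B2, B1–B3, B1–B4, B2–B5, B4–B6, B1–B7
The largest bag has 3 vertices, giving width 2; this decomposition certifies tw(G) ≤ 2. On the other hand G contains the 3-clique {1, 2, 9}. A clique must lie in a single bag of any decomposition, so no decomposition can have width below 2. The upper and lower bounds meet at 2, so that is the treewidth.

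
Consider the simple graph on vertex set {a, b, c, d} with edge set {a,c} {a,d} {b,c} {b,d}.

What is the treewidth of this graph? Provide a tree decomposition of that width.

Each bag holds 3 vertices, so the decomposition has width 2, which upper-bounds the treewidth. For the lower bound, G contains the cycle d–b–c–a–d, so G is not a forest; only forests have treewidth ≤ 1, hence tw(G) ≥ 2. Therefore the treewidth is 2.

Treewidth 2.
Bags: B1 = {b, c, d}  B2 = {a, c, d}
Tree: B1–B2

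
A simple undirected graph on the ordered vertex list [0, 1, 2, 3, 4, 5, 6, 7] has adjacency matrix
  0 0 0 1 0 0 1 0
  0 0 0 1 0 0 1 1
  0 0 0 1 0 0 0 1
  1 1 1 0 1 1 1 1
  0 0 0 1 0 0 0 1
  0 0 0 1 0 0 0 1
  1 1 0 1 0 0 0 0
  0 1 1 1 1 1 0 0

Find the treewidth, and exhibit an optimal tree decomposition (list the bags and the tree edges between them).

Treewidth 2.
One such decomposition:
Bags: B1 = {2, 3, 7}  B2 = {3, 5, 7}  B3 = {3, 4, 7}  B4 = {1, 3, 7}  B5 = {1, 3, 6}  B6 = {0, 3, 6}
Tree: B1–B2, B1–B3, B1–B4, B4–B5, B5–B6

The largest bag has 3 vertices, giving width 2; this decomposition certifies tw(G) ≤ 2. For the lower bound, the 3 vertices {0, 3, 6} are pairwise adjacent, and any tree decomposition puts a clique entirely inside one bag — forcing width ≥ 2. Therefore the treewidth is 2.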